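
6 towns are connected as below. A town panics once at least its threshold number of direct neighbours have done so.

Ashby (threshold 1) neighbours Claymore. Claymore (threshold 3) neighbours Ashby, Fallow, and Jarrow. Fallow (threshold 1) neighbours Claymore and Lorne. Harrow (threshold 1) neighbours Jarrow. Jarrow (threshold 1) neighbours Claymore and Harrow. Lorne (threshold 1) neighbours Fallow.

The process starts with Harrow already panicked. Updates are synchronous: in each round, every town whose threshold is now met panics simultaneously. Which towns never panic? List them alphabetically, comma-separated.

Round 1 — Harrow panics (initial).
Round 2 — checking thresholds:
  Jarrow: 1 of 2 neighbours ≥ 1, panics.
Round 3 — no new panics; cascade stops.

Ashby, Claymore, Fallow, Lorne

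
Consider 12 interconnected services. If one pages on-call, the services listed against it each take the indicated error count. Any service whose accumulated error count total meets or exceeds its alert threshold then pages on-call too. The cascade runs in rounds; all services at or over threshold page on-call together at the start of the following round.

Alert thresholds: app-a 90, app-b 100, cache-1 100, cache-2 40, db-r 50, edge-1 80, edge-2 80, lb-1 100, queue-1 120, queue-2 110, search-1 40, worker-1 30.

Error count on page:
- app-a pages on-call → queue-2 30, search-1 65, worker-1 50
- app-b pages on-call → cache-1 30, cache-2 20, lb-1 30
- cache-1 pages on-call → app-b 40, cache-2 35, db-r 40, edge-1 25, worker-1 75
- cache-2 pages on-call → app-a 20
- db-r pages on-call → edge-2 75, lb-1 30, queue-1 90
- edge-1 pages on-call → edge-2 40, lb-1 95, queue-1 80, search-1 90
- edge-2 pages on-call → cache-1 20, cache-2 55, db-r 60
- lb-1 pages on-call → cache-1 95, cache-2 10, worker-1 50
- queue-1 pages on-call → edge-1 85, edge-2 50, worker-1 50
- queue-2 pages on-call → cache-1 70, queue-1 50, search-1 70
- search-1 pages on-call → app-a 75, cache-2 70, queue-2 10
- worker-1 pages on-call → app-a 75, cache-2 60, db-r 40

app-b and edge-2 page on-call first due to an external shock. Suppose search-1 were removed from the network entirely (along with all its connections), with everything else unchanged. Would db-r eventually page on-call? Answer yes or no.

yes

With search-1 removed:
Round 1 — app-b, edge-2 page on-call (initial).
  cache-1: +30+20 → 50 < 100
  cache-2: +20+55 → 75 ≥ 40
  db-r: +60 → 60 ≥ 50
  lb-1: +30 → 30 < 100
Round 2 — cache-2, db-r page on-call.
  app-a: +20 → 20 < 90
  lb-1: +30 → 60 < 100
  queue-1: +90 → 90 < 120
No further pages.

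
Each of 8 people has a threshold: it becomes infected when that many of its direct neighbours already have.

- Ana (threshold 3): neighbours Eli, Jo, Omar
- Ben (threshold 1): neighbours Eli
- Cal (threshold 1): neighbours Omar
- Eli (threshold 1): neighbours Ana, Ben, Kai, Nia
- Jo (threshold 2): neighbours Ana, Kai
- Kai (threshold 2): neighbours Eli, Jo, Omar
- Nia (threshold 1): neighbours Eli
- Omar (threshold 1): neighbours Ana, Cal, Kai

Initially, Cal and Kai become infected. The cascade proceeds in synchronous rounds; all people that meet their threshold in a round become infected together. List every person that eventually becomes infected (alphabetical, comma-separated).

Round 1 — Cal, Kai become infected (initial).
Round 2 — checking thresholds:
  Eli: 1 of 4 neighbours ≥ 1, becomes infected.
  Jo: 1 of 2 neighbours < 2, not yet.
  Omar: 2 of 3 neighbours ≥ 1, becomes infected.
Round 3 — checking thresholds:
  Ana: 2 of 3 neighbours < 3, not yet.
  Ben: 1 of 1 neighbours ≥ 1, becomes infected.
  Jo: 1 of 2 neighbours < 2, not yet.
  Nia: 1 of 1 neighbours ≥ 1, becomes infected.
Round 4 — no new infections; cascade stops.

Ben, Cal, Eli, Kai, Nia, Omar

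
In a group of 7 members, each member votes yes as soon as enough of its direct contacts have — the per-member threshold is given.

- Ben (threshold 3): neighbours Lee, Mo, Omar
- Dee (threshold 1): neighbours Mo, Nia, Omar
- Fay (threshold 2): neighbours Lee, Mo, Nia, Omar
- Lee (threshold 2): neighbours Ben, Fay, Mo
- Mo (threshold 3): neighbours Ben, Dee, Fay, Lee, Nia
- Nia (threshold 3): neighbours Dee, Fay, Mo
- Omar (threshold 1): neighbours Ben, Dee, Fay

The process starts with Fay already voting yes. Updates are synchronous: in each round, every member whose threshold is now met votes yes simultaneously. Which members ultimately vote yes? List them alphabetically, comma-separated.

Round 1 — Fay votes yes (initial).
Round 2 — checking thresholds:
  Lee: 1 of 3 neighbours < 2, holds.
  Mo: 1 of 5 neighbours < 3, holds.
  Nia: 1 of 3 neighbours < 3, holds.
  Omar: 1 of 3 neighbours ≥ 1, votes yes.
Round 3 — checking thresholds:
  Ben: 1 of 3 neighbours < 3, holds.
  Dee: 1 of 3 neighbours ≥ 1, votes yes.
  Lee: 1 of 3 neighbours < 2, holds.
  Mo: 1 of 5 neighbours < 3, holds.
  Nia: 1 of 3 neighbours < 3, holds.
Round 4 — no new yes votes; cascade stops.

Dee, Fay, Omar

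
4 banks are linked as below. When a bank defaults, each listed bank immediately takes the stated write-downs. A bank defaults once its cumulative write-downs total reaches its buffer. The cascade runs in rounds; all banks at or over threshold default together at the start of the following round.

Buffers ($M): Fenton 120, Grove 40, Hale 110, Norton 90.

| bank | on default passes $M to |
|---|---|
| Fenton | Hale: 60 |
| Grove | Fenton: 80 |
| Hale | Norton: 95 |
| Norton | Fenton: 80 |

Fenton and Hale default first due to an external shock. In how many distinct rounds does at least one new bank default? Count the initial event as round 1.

2

Round 1 — Fenton, Hale default (initial).
  Norton: +95 → 95 ≥ 90
Round 2 — Norton defaults.
No further defaults.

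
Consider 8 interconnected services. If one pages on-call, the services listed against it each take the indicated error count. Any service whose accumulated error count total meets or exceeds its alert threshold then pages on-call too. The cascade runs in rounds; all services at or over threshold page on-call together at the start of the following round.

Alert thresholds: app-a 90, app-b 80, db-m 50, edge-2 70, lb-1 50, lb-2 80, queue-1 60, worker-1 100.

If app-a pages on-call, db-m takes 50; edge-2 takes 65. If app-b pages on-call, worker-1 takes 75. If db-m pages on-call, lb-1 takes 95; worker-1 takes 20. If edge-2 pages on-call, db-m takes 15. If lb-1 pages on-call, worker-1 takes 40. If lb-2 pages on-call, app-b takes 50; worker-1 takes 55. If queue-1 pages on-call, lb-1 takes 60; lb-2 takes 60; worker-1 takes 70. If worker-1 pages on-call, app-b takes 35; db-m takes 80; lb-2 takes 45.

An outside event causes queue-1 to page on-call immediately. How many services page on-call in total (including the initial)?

6

Round 1 — queue-1 pages on-call (initial).
  lb-1: +60 → 60 ≥ 50
  lb-2: +60 → 60 < 80
  worker-1: +70 → 70 < 100
Round 2 — lb-1 pages on-call.
  worker-1: +40 → 110 ≥ 100
Round 3 — worker-1 pages on-call.
  app-b: +35 → 35 < 80
  db-m: +80 → 80 ≥ 50
  lb-2: +45 → 105 ≥ 80
Round 4 — db-m, lb-2 page on-call.
  app-b: +50 → 85 ≥ 80
Round 5 — app-b pages on-call.
No further pages.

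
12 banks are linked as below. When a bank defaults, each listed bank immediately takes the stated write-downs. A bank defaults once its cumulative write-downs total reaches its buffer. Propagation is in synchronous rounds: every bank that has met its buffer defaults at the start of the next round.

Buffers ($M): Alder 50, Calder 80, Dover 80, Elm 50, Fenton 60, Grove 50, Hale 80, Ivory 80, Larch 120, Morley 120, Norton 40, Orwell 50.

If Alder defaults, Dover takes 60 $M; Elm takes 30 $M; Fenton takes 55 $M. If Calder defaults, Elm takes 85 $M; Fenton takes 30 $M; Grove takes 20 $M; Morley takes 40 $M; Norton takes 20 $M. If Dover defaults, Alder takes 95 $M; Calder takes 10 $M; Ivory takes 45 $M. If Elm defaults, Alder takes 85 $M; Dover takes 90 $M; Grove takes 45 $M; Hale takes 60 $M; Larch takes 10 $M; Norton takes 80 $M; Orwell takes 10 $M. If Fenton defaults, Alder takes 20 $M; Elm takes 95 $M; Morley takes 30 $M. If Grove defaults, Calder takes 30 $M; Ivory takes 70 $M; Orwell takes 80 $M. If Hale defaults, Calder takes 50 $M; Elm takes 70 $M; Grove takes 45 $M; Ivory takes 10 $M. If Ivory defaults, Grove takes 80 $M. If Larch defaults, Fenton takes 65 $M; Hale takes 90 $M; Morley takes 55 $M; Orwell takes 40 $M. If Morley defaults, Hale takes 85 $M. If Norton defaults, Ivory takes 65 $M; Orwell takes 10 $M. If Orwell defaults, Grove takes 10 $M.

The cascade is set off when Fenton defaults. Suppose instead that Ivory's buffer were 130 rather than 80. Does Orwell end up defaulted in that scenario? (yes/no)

With Ivory's buffer at 130:
Round 1 — Fenton defaults (initial).
  Alder: +20 → 20 < 50
  Elm: +95 → 95 ≥ 50
  Morley: +30 → 30 < 120
Round 2 — Elm defaults.
  Alder: +85 → 105 ≥ 50
  Dover: +90 → 90 ≥ 80
  Grove: +45 → 45 < 50
  Hale: +60 → 60 < 80
  Larch: +10 → 10 < 120
  Norton: +80 → 80 ≥ 40
  Orwell: +10 → 10 < 50
Round 3 — Alder, Dover, Norton default.
  Calder: +10 → 10 < 80
  Ivory: +45+65 → 110 < 130
  Orwell: +10 → 20 < 50
No further defaults.

no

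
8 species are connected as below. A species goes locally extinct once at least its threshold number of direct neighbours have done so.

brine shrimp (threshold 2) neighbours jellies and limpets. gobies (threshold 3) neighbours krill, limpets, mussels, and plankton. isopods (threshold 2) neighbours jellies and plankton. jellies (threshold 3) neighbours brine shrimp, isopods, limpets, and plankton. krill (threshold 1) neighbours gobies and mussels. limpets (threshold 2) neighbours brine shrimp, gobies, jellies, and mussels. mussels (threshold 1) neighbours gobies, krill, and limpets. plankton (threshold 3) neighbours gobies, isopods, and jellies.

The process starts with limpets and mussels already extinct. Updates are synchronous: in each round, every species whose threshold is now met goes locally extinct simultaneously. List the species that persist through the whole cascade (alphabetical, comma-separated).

Round 1 — limpets, mussels go locally extinct (initial).
Round 2 — checking thresholds:
  brine shrimp: 1 of 2 neighbours < 2, not yet.
  gobies: 2 of 4 neighbours < 3, not yet.
  jellies: 1 of 4 neighbours < 3, not yet.
  krill: 1 of 2 neighbours ≥ 1, goes locally extinct.
Round 3 — checking thresholds:
  brine shrimp: 1 of 2 neighbours < 2, not yet.
  gobies: 3 of 4 neighbours ≥ 3, goes locally extinct.
  jellies: 1 of 4 neighbours < 3, not yet.
Round 4 — no new extinctions; cascade stops.

brine shrimp, isopods, jellies, plankton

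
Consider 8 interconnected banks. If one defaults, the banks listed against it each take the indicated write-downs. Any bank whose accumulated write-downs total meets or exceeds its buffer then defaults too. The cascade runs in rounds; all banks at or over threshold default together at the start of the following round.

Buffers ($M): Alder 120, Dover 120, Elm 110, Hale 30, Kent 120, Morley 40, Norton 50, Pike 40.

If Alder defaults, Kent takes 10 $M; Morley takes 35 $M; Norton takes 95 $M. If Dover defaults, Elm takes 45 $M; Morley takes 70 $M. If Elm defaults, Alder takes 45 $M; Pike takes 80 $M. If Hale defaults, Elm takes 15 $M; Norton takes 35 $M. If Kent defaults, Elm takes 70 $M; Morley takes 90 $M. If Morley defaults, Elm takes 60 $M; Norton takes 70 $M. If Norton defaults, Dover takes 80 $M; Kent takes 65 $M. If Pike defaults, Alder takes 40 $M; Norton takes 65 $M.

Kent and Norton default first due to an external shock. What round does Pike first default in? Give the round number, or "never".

4

Round 1 — Kent, Norton default (initial).
  Dover: +80 → 80 < 120
  Elm: +70 → 70 < 110
  Morley: +90 → 90 ≥ 40
Round 2 — Morley defaults.
  Elm: +60 → 130 ≥ 110
Round 3 — Elm defaults.
  Alder: +45 → 45 < 120
  Pike: +80 → 80 ≥ 40
Round 4 — Pike defaults.
  Alder: +40 → 85 < 120
No further defaults.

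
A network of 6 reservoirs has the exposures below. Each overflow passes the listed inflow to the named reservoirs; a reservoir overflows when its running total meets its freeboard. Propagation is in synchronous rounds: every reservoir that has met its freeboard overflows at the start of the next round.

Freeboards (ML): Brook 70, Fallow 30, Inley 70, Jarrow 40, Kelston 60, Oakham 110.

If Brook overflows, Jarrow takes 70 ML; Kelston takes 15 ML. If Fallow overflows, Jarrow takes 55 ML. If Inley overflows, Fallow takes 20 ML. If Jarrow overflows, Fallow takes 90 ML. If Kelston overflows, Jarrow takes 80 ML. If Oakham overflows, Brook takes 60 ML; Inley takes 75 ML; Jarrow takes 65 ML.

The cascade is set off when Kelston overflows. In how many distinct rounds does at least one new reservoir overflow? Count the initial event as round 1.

3

Round 1 — Kelston overflows (initial).
  Jarrow: +80 → 80 ≥ 40
Round 2 — Jarrow overflows.
  Fallow: +90 → 90 ≥ 30
Round 3 — Fallow overflows.
No further overflows.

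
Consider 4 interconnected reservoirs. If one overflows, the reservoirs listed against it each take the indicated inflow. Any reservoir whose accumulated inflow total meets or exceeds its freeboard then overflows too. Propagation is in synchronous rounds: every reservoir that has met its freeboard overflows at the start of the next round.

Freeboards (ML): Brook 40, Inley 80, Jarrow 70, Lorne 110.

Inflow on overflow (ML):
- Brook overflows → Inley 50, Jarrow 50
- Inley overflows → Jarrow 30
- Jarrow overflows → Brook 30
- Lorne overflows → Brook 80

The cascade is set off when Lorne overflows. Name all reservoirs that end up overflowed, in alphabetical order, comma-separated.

Brook, Lorne

Round 1 — Lorne overflows (initial).
  Brook: +80 → 80 ≥ 40
Round 2 — Brook overflows.
  Inley: +50 → 50 < 80
  Jarrow: +50 → 50 < 70
No further overflows.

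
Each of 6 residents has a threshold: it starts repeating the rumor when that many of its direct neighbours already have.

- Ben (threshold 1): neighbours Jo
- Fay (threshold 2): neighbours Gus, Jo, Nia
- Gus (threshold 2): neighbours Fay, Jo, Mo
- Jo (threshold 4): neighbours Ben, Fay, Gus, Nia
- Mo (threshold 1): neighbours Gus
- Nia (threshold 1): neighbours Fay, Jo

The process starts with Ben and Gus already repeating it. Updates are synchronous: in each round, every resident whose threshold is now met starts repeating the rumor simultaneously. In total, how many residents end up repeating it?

Round 1 — Ben, Gus start repeating the rumor (initial).
Round 2 — checking thresholds:
  Fay: 1 of 3 neighbours < 2, holds.
  Jo: 2 of 4 neighbours < 4, holds.
  Mo: 1 of 1 neighbours ≥ 1, starts repeating the rumor.
Round 3 — no new spreads; cascade stops.

3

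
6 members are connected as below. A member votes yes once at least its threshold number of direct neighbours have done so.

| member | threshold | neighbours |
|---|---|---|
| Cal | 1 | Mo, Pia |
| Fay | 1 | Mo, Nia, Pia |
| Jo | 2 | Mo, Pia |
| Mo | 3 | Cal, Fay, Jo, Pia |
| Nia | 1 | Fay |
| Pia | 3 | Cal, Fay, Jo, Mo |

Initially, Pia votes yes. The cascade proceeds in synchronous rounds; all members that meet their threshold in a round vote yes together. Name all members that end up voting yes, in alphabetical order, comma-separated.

Cal, Fay, Jo, Mo, Nia, Pia

Round 1 — Pia votes yes (initial).
Round 2 — checking thresholds:
  Cal: 1 of 2 neighbours ≥ 1, votes yes.
  Fay: 1 of 3 neighbours ≥ 1, votes yes.
  Jo: 1 of 2 neighbours < 2, holds.
  Mo: 1 of 4 neighbours < 3, holds.
Round 3 — checking thresholds:
  Jo: 1 of 2 neighbours < 2, holds.
  Mo: 3 of 4 neighbours ≥ 3, votes yes.
  Nia: 1 of 1 neighbours ≥ 1, votes yes.
Round 4 — checking thresholds:
  Jo: 2 of 2 neighbours ≥ 2, votes yes.
Round 5 — no new yes votes; cascade stops.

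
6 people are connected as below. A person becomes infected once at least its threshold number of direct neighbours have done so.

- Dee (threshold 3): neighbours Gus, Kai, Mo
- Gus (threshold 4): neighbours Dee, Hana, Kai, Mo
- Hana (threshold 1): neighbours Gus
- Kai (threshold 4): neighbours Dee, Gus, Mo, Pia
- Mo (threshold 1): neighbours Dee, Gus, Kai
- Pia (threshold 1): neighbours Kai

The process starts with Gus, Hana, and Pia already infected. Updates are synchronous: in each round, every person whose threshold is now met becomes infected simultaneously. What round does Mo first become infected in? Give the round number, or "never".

2

Round 1 — Gus, Hana, Pia become infected (initial).
Round 2 — checking thresholds:
  Dee: 1 of 3 neighbours < 3, holds.
  Kai: 2 of 4 neighbours < 4, holds.
  Mo: 1 of 3 neighbours ≥ 1, becomes infected.
Round 3 — no new infections; cascade stops.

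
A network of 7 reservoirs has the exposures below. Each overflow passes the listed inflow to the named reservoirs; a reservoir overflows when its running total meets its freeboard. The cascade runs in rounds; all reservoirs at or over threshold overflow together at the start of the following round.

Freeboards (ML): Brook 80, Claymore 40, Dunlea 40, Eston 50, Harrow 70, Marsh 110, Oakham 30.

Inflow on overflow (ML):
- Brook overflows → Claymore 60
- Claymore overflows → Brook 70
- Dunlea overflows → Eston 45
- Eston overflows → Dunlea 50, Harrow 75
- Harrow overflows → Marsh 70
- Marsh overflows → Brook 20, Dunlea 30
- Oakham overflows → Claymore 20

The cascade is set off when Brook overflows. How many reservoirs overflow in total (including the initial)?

Round 1 — Brook overflows (initial).
  Claymore: +60 → 60 ≥ 40
Round 2 — Claymore overflows.
No further overflows.

2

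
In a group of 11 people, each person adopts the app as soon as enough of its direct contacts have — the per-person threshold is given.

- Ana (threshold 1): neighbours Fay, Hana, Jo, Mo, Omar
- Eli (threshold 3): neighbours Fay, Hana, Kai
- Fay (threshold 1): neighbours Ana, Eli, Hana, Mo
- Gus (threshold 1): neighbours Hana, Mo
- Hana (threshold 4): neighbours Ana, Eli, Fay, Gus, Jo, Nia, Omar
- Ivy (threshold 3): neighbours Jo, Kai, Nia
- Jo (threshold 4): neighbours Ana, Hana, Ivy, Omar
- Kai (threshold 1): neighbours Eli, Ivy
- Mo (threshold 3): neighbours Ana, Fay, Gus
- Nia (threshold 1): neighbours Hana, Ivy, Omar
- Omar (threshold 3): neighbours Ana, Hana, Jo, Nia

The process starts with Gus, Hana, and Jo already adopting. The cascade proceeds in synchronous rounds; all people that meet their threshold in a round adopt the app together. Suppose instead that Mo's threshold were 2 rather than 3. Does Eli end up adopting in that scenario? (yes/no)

no

With Mo's threshold at 2:
Round 1 — Gus, Hana, Jo adopt the app (initial).
Round 2 — checking thresholds:
  Ana: 2 of 5 neighbours ≥ 1, adopts the app.
  Eli: 1 of 3 neighbours < 3, below threshold.
  Fay: 1 of 4 neighbours ≥ 1, adopts the app.
  Ivy: 1 of 3 neighbours < 3, below threshold.
  Mo: 1 of 3 neighbours < 2, below threshold.
  Nia: 1 of 3 neighbours ≥ 1, adopts the app.
  Omar: 2 of 4 neighbours < 3, below threshold.
Round 3 — checking thresholds:
  Eli: 2 of 3 neighbours < 3, below threshold.
  Ivy: 2 of 3 neighbours < 3, below threshold.
  Mo: 3 of 3 neighbours ≥ 2, adopts the app.
  Omar: 4 of 4 neighbours ≥ 3, adopts the app.
Round 4 — no new adoptions; cascade stops.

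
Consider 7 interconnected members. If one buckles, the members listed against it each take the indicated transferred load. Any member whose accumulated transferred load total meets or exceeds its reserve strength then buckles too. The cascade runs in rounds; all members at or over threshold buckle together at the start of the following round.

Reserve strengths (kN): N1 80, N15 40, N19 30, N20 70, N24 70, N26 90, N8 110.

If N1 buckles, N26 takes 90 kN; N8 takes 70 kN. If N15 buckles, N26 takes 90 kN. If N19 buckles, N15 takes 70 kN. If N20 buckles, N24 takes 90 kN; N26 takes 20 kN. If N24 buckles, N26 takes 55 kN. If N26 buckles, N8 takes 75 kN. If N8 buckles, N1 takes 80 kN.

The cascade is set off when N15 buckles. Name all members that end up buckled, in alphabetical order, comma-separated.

Round 1 — N15 buckles (initial).
  N26: +90 → 90 ≥ 90
Round 2 — N26 buckles.
  N8: +75 → 75 < 110
No further bucklings.

N15, N26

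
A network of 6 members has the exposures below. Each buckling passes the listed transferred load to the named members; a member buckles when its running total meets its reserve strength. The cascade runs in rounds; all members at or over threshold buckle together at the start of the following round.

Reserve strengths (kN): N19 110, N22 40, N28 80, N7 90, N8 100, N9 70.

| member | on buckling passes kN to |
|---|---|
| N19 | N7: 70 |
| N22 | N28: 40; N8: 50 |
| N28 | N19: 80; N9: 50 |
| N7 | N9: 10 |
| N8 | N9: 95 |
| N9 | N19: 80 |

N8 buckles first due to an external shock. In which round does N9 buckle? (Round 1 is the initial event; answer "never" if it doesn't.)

Round 1 — N8 buckles (initial).
  N9: +95 → 95 ≥ 70
Round 2 — N9 buckles.
  N19: +80 → 80 < 110
No further bucklings.

2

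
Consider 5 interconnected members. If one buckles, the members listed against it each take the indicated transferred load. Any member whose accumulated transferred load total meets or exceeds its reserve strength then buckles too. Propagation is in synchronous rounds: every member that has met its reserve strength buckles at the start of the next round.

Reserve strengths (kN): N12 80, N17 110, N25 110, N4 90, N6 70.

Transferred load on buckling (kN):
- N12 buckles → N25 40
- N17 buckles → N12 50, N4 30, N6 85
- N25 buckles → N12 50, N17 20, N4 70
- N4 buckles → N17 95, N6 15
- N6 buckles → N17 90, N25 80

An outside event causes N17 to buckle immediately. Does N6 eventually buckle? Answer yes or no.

yes

Round 1 — N17 buckles (initial).
  N12: +50 → 50 < 80
  N4: +30 → 30 < 90
  N6: +85 → 85 ≥ 70
Round 2 — N6 buckles.
  N25: +80 → 80 < 110
No further bucklings.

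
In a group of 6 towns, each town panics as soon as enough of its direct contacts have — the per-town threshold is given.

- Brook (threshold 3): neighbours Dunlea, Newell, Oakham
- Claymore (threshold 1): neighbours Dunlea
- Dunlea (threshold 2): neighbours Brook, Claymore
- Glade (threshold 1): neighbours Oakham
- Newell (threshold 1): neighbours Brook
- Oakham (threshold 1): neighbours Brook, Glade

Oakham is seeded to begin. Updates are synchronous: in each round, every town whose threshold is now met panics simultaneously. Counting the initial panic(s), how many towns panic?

2

Round 1 — Oakham panics (initial).
Round 2 — checking thresholds:
  Brook: 1 of 3 neighbours < 3, not yet.
  Glade: 1 of 1 neighbours ≥ 1, panics.
Round 3 — no new panics; cascade stops.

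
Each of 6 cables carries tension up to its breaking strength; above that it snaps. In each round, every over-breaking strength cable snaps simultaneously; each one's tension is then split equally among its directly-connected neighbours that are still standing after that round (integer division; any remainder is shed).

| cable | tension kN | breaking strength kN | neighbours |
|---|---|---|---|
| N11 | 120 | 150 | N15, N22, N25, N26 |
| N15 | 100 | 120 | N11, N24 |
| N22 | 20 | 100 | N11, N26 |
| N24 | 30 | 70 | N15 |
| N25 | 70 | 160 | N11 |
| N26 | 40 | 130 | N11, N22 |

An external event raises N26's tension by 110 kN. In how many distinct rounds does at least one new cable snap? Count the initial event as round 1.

Round 1 — N26 at 150 > 130. N26 snaps.
  N26 sheds 150 kN to N11, N22: 75 each.
    N11: 120+75 = 195 > 150
    N22: 20+75 = 95 ≤ 100
Round 2 — N11 snaps.
  N11 sheds 195 kN to N15, N22, N25: 65 each.
    N15: 100+65 = 165 > 120
    N22: 95+65 = 160 > 100
    N25: 70+65 = 135 ≤ 160
Round 3 — N15, N22 snap.
  N15 sheds 165 kN to N24: 165 each.
    N24: 30+165 = 195 > 70
  N22 sheds 160 kN: no online neighbours, lost.
Round 4 — N24 snaps.
  N24 sheds 195 kN: no online neighbours, lost.
No further breaks.

4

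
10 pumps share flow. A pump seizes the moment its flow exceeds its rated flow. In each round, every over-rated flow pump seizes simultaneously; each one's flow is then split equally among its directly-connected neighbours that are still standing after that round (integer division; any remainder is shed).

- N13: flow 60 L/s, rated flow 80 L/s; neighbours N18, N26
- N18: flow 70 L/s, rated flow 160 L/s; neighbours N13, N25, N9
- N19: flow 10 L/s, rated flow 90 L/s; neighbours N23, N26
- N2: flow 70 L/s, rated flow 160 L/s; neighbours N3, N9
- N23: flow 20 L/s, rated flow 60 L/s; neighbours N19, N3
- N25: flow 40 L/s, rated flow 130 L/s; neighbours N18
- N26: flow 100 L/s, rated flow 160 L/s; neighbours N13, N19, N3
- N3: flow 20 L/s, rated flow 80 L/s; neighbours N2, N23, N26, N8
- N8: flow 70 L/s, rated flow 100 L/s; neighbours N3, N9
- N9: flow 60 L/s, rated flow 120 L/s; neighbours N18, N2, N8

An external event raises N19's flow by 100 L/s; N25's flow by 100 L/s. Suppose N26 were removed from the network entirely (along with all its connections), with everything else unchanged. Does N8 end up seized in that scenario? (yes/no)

With N26 removed:
Round 1 — N19 at 110 > 90; N25 at 140 > 130. N19, N25 seize.
  N19 sheds 110 L/s to N23: 110 each.
    N23: 20+110 = 130 > 60
  N25 sheds 140 L/s to N18: 140 each.
    N18: 70+140 = 210 > 160
Round 2 — N18, N23 seize.
  N18 sheds 210 L/s to N13, N9: 105 each.
    N13: 60+105 = 165 > 80
    N9: 60+105 = 165 > 120
  N23 sheds 130 L/s to N3: 130 each.
    N3: 20+130 = 150 > 80
Round 3 — N13, N3, N9 seize.
  N13 sheds 165 L/s: no online neighbours, lost.
  N3 sheds 150 L/s to N2, N8: 75 each.
    N2: 70+75 = 145 ≤ 160
    N8: 70+75 = 145 > 100
  N9 sheds 165 L/s to N2, N8: 82 each (1 lost).
    N2: 145+82 = 227 > 160
    N8: 145+82 = 227 > 100
Round 4 — N2, N8 seize.
  N2 sheds 227 L/s: no online neighbours, lost.
  N8 sheds 227 L/s: no online neighbours, lost.
No further seizures.

yes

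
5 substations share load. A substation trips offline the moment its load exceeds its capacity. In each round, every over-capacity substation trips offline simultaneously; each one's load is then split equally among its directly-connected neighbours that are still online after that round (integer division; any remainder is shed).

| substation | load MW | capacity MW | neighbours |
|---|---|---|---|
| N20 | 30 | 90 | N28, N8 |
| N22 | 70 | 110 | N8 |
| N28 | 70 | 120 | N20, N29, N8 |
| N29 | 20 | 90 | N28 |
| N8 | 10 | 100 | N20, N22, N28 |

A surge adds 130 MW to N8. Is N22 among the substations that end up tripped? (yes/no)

yes

Round 1 — N8 at 140 > 100. N8 trips offline.
  N8 sheds 140 MW to N20, N22, N28: 46 each (2 lost).
    N20: 30+46 = 76 ≤ 90
    N22: 70+46 = 116 > 110
    N28: 70+46 = 116 ≤ 120
Round 2 — N22 trips offline.
  N22 sheds 116 MW: no online neighbours, lost.
No further trips.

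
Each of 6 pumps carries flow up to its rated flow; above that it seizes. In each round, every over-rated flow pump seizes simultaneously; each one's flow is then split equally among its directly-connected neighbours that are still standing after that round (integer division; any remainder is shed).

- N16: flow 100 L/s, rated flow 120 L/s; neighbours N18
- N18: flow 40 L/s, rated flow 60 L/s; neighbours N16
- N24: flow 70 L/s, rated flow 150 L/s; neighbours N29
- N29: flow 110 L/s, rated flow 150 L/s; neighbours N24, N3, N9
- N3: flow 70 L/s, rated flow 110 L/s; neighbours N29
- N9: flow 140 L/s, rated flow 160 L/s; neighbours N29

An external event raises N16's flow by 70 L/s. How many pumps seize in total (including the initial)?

2

Round 1 — N16 at 170 > 120. N16 seizes.
  N16 sheds 170 L/s to N18: 170 each.
    N18: 40+170 = 210 > 60
Round 2 — N18 seizes.
  N18 sheds 210 L/s: no online neighbours, lost.
No further seizures.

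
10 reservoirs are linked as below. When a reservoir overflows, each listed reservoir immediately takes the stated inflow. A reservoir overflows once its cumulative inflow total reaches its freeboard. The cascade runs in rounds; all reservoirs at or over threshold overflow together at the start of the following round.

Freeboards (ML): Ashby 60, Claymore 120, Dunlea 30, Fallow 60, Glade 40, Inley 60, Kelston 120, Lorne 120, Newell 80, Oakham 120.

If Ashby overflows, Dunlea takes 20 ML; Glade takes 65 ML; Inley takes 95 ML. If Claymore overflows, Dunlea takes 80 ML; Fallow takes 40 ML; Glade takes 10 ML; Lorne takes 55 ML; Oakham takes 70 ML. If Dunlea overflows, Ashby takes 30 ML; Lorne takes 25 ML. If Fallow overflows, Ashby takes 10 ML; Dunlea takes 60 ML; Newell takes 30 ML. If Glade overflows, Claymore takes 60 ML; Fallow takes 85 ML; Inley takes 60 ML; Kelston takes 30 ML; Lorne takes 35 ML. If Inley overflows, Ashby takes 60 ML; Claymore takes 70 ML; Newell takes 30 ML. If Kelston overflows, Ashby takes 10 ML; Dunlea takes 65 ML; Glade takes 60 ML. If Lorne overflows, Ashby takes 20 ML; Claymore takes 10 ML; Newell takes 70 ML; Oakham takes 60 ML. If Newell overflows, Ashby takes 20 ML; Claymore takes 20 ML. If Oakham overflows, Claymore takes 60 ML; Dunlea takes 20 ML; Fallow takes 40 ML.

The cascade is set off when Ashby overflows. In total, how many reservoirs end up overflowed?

Round 1 — Ashby overflows (initial).
  Dunlea: +20 → 20 < 30
  Glade: +65 → 65 ≥ 40
  Inley: +95 → 95 ≥ 60
Round 2 — Glade, Inley overflow.
  Claymore: +60+70 → 130 ≥ 120
  Fallow: +85 → 85 ≥ 60
  Kelston: +30 → 30 < 120
  Lorne: +35 → 35 < 120
  Newell: +30 → 30 < 80
Round 3 — Claymore, Fallow overflow.
  Dunlea: +80+60 → 160 ≥ 30
  Lorne: +55 → 90 < 120
  Newell: +30 → 60 < 80
  Oakham: +70 → 70 < 120
Round 4 — Dunlea overflows.
  Lorne: +25 → 115 < 120
No further overflows.

6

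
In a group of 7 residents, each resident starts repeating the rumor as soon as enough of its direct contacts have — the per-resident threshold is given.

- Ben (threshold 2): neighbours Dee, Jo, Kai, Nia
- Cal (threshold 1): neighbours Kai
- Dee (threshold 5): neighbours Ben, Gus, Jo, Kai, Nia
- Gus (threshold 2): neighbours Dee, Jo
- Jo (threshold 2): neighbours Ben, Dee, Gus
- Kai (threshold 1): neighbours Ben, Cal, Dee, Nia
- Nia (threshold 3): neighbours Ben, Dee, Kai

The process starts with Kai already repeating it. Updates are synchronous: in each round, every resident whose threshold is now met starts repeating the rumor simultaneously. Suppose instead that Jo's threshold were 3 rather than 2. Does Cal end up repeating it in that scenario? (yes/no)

yes

With Jo's threshold at 3:
Round 1 — Kai starts repeating the rumor (initial).
Round 2 — checking thresholds:
  Ben: 1 of 4 neighbours < 2, below threshold.
  Cal: 1 of 1 neighbours ≥ 1, starts repeating the rumor.
  Dee: 1 of 5 neighbours < 5, below threshold.
  Nia: 1 of 3 neighbours < 3, below threshold.
Round 3 — no new spreads; cascade stops.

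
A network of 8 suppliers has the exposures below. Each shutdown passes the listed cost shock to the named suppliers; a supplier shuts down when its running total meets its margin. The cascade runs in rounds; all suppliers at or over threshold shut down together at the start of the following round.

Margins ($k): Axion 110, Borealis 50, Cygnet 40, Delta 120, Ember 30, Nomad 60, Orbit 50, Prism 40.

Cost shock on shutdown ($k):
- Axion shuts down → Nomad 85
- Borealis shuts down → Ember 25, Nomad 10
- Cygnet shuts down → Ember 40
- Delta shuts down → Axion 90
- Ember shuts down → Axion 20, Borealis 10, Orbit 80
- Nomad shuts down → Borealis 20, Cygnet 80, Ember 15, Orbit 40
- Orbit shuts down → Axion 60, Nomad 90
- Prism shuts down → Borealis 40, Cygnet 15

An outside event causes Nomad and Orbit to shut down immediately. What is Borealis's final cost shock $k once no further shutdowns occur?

Round 1 — Nomad, Orbit shut down (initial).
  Axion: +60 → 60 < 110
  Borealis: +20 → 20 < 50
  Cygnet: +80 → 80 ≥ 40
  Ember: +15 → 15 < 30
Round 2 — Cygnet shuts down.
  Ember: +40 → 55 ≥ 30
Round 3 — Ember shuts down.
  Axion: +20 → 80 < 110
  Borealis: +10 → 30 < 50
No further shutdowns.

30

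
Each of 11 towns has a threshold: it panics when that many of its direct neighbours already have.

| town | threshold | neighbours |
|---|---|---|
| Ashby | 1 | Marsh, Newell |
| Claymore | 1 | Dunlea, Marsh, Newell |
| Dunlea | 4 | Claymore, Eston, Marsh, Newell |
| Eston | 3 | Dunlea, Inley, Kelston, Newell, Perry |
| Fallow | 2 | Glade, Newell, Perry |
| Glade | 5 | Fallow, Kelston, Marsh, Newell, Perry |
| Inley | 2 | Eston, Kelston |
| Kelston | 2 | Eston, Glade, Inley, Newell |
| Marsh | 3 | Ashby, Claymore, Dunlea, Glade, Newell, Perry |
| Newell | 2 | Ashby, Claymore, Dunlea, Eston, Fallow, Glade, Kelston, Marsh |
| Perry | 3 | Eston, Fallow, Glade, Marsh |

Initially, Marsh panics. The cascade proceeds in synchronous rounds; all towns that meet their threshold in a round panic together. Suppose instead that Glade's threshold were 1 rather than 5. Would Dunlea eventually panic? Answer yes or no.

yes

With Glade's threshold at 1:
Round 1 — Marsh panics (initial).
Round 2 — checking thresholds:
  Ashby: 1 of 2 neighbours ≥ 1, panics.
  Claymore: 1 of 3 neighbours ≥ 1, panics.
  Dunlea: 1 of 4 neighbours < 4, not yet.
  Glade: 1 of 5 neighbours ≥ 1, panics.
  Newell: 1 of 8 neighbours < 2, not yet.
  Perry: 1 of 4 neighbours < 3, not yet.
Round 3 — checking thresholds:
  Dunlea: 2 of 4 neighbours < 4, not yet.
  Fallow: 1 of 3 neighbours < 2, not yet.
  Kelston: 1 of 4 neighbours < 2, not yet.
  Newell: 4 of 8 neighbours ≥ 2, panics.
  Perry: 2 of 4 neighbours < 3, not yet.
Round 4 — checking thresholds:
  Dunlea: 3 of 4 neighbours < 4, not yet.
  Eston: 1 of 5 neighbours < 3, not yet.
  Fallow: 2 of 3 neighbours ≥ 2, panics.
  Kelston: 2 of 4 neighbours ≥ 2, panics.
  Perry: 2 of 4 neighbours < 3, not yet.
Round 5 — checking thresholds:
  Dunlea: 3 of 4 neighbours < 4, not yet.
  Eston: 2 of 5 neighbours < 3, not yet.
  Inley: 1 of 2 neighbours < 2, not yet.
  Perry: 3 of 4 neighbours ≥ 3, panics.
Round 6 — checking thresholds:
  Dunlea: 3 of 4 neighbours < 4, not yet.
  Eston: 3 of 5 neighbours ≥ 3, panics.
  Inley: 1 of 2 neighbours < 2, not yet.
Round 7 — checking thresholds:
  Dunlea: 4 of 4 neighbours ≥ 4, panics.
  Inley: 2 of 2 neighbours ≥ 2, panics.
Round 8 — no new panics; cascade stops.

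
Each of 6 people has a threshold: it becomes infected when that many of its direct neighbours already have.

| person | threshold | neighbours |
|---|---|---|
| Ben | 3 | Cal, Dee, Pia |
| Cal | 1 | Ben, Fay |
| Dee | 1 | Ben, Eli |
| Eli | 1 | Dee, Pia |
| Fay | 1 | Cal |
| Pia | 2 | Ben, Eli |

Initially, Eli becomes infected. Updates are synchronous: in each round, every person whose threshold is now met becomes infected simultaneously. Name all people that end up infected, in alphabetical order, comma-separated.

Round 1 — Eli becomes infected (initial).
Round 2 — checking thresholds:
  Dee: 1 of 2 neighbours ≥ 1, becomes infected.
  Pia: 1 of 2 neighbours < 2, below threshold.
Round 3 — no new infections; cascade stops.

Dee, Eli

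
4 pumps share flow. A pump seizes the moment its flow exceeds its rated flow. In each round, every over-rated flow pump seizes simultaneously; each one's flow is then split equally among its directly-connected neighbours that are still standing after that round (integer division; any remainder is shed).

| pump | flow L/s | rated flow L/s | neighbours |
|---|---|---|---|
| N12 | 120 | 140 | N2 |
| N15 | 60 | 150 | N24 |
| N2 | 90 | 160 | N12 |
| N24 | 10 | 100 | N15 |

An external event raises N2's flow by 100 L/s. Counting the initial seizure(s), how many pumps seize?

Round 1 — N2 at 190 > 160. N2 seizes.
  N2 sheds 190 L/s to N12: 190 each.
    N12: 120+190 = 310 > 140
Round 2 — N12 seizes.
  N12 sheds 310 L/s: no online neighbours, lost.
No further seizures.

2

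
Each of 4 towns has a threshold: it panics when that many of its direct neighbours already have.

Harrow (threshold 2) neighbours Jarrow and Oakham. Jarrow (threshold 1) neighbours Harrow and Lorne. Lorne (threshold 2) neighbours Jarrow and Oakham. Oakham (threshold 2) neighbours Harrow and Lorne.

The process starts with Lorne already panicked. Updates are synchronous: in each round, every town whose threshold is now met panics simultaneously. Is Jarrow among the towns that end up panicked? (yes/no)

yes

Round 1 — Lorne panics (initial).
Round 2 — checking thresholds:
  Jarrow: 1 of 2 neighbours ≥ 1, panics.
  Oakham: 1 of 2 neighbours < 2, not yet.
Round 3 — no new panics; cascade stops.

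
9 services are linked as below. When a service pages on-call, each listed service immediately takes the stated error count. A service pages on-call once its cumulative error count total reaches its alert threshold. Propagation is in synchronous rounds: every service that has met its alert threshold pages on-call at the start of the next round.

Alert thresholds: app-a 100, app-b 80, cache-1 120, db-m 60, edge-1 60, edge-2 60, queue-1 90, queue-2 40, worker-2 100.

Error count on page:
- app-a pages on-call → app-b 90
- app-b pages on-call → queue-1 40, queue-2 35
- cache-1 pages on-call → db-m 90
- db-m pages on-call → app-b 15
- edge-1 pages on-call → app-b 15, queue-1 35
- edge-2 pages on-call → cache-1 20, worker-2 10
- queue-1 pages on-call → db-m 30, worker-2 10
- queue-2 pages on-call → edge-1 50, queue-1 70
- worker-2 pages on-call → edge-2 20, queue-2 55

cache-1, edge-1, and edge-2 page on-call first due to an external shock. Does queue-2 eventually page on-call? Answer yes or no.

no

Round 1 — cache-1, edge-1, edge-2 page on-call (initial).
  app-b: +15 → 15 < 80
  db-m: +90 → 90 ≥ 60
  queue-1: +35 → 35 < 90
  worker-2: +10 → 10 < 100
Round 2 — db-m pages on-call.
  app-b: +15 → 30 < 80
No further pages.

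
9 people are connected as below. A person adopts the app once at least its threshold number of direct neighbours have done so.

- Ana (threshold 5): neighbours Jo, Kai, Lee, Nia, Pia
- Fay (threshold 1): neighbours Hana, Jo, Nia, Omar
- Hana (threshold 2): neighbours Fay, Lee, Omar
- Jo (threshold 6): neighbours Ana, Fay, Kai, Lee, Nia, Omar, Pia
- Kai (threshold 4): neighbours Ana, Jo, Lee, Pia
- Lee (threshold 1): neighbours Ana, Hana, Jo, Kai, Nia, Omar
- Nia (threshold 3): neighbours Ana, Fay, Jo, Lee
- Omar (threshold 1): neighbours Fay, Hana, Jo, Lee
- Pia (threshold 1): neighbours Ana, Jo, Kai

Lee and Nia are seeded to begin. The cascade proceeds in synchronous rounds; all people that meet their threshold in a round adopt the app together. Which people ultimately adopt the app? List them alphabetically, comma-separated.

Round 1 — Lee, Nia adopt the app (initial).
Round 2 — checking thresholds:
  Ana: 2 of 5 neighbours < 5, holds.
  Fay: 1 of 4 neighbours ≥ 1, adopts the app.
  Hana: 1 of 3 neighbours < 2, holds.
  Jo: 2 of 7 neighbours < 6, holds.
  Kai: 1 of 4 neighbours < 4, holds.
  Omar: 1 of 4 neighbours ≥ 1, adopts the app.
Round 3 — checking thresholds:
  Ana: 2 of 5 neighbours < 5, holds.
  Hana: 3 of 3 neighbours ≥ 2, adopts the app.
  Jo: 4 of 7 neighbours < 6, holds.
  Kai: 1 of 4 neighbours < 4, holds.
Round 4 — no new adoptions; cascade stops.

Fay, Hana, Lee, Nia, Omar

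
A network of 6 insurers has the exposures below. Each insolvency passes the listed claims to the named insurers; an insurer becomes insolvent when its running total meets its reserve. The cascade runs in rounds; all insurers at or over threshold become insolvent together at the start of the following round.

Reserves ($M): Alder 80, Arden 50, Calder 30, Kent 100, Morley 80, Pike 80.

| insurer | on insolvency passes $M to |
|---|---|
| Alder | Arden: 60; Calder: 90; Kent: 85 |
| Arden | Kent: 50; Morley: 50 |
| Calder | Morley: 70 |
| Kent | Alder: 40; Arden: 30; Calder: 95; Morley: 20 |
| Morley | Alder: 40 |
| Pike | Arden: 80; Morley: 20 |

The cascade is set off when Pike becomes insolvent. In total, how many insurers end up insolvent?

Round 1 — Pike becomes insolvent (initial).
  Arden: +80 → 80 ≥ 50
  Morley: +20 → 20 < 80
Round 2 — Arden becomes insolvent.
  Kent: +50 → 50 < 100
  Morley: +50 → 70 < 80
No further insolvencies.

2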